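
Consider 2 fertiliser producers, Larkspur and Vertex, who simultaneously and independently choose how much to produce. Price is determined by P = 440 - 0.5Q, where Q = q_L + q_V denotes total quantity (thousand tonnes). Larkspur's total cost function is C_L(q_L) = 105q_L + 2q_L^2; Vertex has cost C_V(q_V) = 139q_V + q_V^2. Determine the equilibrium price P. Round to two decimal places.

Larkspur's profit: π_L = (440 - 0.5Q)q_L - (105q_L + 2q_L²). Setting ∂π_L/∂q_L = 0: 335 - 5q_L - (1/2)(q_V) = 0.
Vertex's first-order condition: 301 - 3q_V - (1/2)(q_L) = 0.
So q_L = (335 - (1/2)q_V)/5 and q_V = (301 - (1/2)q_L)/3.
Substituting one into the other gives q_L = 57.9322 and q_V = 90.6780.
Total output Q = 148.6102, so price P = 440 - (1/2)·148.6102 = 365.6949.

365.69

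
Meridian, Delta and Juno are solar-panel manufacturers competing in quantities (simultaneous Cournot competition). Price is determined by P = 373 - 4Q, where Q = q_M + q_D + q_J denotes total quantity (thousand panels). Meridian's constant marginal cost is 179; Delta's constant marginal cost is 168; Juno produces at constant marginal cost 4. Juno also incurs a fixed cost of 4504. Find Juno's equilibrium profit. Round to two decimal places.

Meridian's profit: π_M = (373 - 4Q)q_M - (179q_M). Setting ∂π_M/∂q_M = 0: 194 - 8q_M - 4(q_D + q_J) = 0.
Delta's profit: π_D = (373 - 4Q)q_D - (168q_D). Setting ∂π_D/∂q_D = 0: 205 - 8q_D - 4(q_M + q_J) = 0.
Juno's profit: π_J = (373 - 4Q)q_J - (4q_J). Setting ∂π_J/∂q_J = 0: 369 - 8q_J - 4(q_M + q_D) = 0.
Summing all 3 equations gives 768 − 16Q = 0, hence Q = 48.
Back-substituting: q_M = (194 − 192)/4 = 1/2, q_D = (205 − 192)/4 = 13/4, q_J = (369 − 192)/4 = 177/4.
Price P = 373 - 4·48 = 181.
Juno's profit: (181 - 4)·(177/4) - 4504 = 3328.2500.

3328.25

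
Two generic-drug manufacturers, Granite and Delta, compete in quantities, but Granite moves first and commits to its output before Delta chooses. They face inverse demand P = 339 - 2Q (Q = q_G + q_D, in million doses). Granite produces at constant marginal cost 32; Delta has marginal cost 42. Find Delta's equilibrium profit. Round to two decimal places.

2397.78

The follower Delta best-responds to any q_G: π_D = (339 - 2Q)q_D - 42q_D.
∂π_D/∂q_D = 297 - 2q_G - 4q_D = 0 gives the reaction function q_D = (297 - 2q_G)/4.
The leader anticipates this reaction. Substituting into P = 339 - 2Q gives P = 381/2 - q_G, so π_G = (381/2 - q_G)q_G - 32q_G.
Maximising: ∂π_G/∂q_G = 317/2 - 2q_G = 0, giving q_G = 317/4.
Then q_D = (297 - 2·(317/4))/4 = 277/8.
Price P = 339 - 2·(911/8) = 445/4.
Delta's profit: (445/4 - 42)·(277/8) = 2397.7813.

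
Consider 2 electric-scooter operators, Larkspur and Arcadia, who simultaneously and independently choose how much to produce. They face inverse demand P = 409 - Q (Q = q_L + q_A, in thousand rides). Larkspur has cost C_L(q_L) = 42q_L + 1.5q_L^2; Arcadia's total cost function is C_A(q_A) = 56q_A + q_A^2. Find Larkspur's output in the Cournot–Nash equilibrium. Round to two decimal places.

58.68

Larkspur's profit: π_L = (409 - Q)q_L - (42q_L + (3/2)q_L²). Setting ∂π_L/∂q_L = 0: 367 - 5q_L - (q_A) = 0.
Arcadia's profit: π_A = (409 - Q)q_A - (56q_A + q_A²). Setting ∂π_A/∂q_A = 0: 353 - 4q_A - (q_L) = 0.
So q_L = (367 - q_A)/5 and q_A = (353 - q_L)/4.
Solving the pair: q_L = 1115/19, q_A = 1398/19.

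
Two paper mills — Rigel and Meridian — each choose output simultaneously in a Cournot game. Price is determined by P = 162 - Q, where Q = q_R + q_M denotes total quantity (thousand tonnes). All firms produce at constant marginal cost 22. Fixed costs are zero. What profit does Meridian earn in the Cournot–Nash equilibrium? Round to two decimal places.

2177.78

A representative firm's profit is π_i = q_i(162 - Q) - 22q_i.
Setting ∂π_i/∂q_i = 0 with rivals' quantities fixed: 140 - 2q_i - q_j = 0.
With identical firms every q_j equals q_i, so q_j = q_i and 140 = 3q_i, giving q_i = 140/3.
Price P = 162 - 280/3 = 206/3.
Meridian's profit: (206/3 - 22)·(140/3) = 2177.7778.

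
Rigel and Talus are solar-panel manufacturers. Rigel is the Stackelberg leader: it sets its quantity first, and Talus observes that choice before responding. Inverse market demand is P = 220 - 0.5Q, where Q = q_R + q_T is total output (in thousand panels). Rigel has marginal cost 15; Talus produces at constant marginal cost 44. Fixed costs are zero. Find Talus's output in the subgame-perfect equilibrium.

The follower Talus best-responds to any q_R: π_T = (220 - 0.5Q)q_T - 44q_T.
∂π_T/∂q_T = 176 - (1/2)q_R - q_T = 0 gives the reaction function q_T = (176 - (1/2)q_R).
The leader anticipates this reaction. Substituting into P = 220 - 0.5Q gives P = 132 - (1/4)q_R, so π_R = (132 - (1/4)q_R)q_R - 15q_R.
Leader FOC: 117 - (1/2)q_R = 0, so q_R = 234.
Then q_T = (176 - (1/2)·234) = 59.

59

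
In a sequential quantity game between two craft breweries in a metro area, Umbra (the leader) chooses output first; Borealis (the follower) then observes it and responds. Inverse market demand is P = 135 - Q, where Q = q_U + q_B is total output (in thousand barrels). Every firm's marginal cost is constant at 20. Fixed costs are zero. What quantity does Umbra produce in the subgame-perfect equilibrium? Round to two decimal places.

57.50

Solve by backward induction. Given q_U, the follower Borealis maximises π_B = (135 - q_U - q_B)q_B - 20q_B.
Follower FOC: 115 - q_U - 2q_B = 0, so q_B(q_U) = (115 - q_U)/2.
Umbra substitutes q_B(q_U) into its own profit: π_U = q_U(135 - q_U - (115 - q_U)/2) - 20q_U = (155/2 - (1/2)q_U)q_U - 20q_U.
Leader FOC: 115/2 - q_U = 0, so q_U = 115/2.
Then q_B = (115 - 115/2)/2 = 115/4.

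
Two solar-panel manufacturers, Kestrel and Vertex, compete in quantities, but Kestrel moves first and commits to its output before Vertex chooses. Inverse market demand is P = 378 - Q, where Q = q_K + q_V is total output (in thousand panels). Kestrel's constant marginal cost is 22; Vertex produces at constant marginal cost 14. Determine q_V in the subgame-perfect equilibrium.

Solve by backward induction. Given q_K, the follower Vertex maximises π_V = (378 - q_K - q_V)q_V - 14q_V.
Setting the follower's marginal profit to zero, 364 - q_K - 2q_V = 0, i.e. q_V = (364 - q_K)/2.
The leader anticipates this reaction. Substituting into P = 378 - Q gives P = 196 - (1/2)q_K, so π_K = (196 - (1/2)q_K)q_K - 22q_K.
Maximising: ∂π_K/∂q_K = 174 - q_K = 0, giving q_K = 174.
Then q_V = (364 - 174)/2 = 95.

95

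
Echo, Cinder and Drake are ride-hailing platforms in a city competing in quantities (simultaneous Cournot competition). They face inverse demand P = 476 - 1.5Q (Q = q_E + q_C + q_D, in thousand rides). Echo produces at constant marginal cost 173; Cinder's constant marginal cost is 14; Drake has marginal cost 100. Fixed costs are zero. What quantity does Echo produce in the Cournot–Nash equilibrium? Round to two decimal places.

Echo's profit: π_E = (476 - 1.5Q)q_E - (173q_E). Setting ∂π_E/∂q_E = 0: 303 - 3q_E - (3/2)(q_C + q_D) = 0.
Cinder's first-order condition: 462 - 3q_C - (3/2)(q_E + q_D) = 0.
Drake's first-order condition: 376 - 3q_D - (3/2)(q_E + q_C) = 0.
Adding the 3 conditions: 1141 − 3Q − 3Q = 0, i.e. Q = 1141/6.
Back-substituting: q_E = (303 − 1141/4)/(3/2) = 71/6, q_C = (462 − 1141/4)/(3/2) = 707/6, q_D = (376 − 1141/4)/(3/2) = 121/2.

11.83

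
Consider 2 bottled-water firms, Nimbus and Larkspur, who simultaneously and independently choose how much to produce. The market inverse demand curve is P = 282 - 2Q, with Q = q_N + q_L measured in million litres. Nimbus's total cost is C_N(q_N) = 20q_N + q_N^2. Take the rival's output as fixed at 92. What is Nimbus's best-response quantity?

13

With the rival's output fixed at 92, Nimbus's profit is π_N = (282 - 2·92 - 2q_N)q_N - (20q_N + q_N²) = (98 - 2q_N)q_N - (20q_N + q_N²).
∂π_N/∂q_N = 78 - 6q_N = 0, so q_N = 13.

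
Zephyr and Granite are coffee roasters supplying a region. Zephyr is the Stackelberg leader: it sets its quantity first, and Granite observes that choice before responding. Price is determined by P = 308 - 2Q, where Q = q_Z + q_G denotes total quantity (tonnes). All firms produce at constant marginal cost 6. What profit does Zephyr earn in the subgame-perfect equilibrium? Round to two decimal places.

Solve by backward induction. Given q_Z, the follower Granite maximises π_G = (308 - 2q_Z - 2q_G)q_G - 6q_G.
Setting the follower's marginal profit to zero, 302 - 2q_Z - 4q_G = 0, i.e. q_G = (302 - 2q_Z)/4.
The leader anticipates this reaction. Substituting into P = 308 - 2Q gives P = 157 - q_Z, so π_Z = (157 - q_Z)q_Z - 6q_Z.
Maximising: ∂π_Z/∂q_Z = 151 - 2q_Z = 0, giving q_Z = 151/2.
Then q_G = (302 - 2·(151/2))/4 = 151/4.
Price P = 308 - 2·(453/4) = 163/2.
Zephyr's profit: (163/2 - 6)·(151/2) = 5700.2500.

5700.25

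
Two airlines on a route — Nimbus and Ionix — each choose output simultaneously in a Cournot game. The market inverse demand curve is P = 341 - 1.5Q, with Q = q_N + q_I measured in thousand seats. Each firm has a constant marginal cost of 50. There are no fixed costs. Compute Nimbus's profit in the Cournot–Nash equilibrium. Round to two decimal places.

A representative firm's profit is π_i = q_i(341 - 1.5Q) - 50q_i.
Setting ∂π_i/∂q_i = 0 with rivals' quantities fixed: 291 - 3q_i - (3/2)q_j = 0.
By symmetry each firm produces the same amount; substituting q_j = q_i yields q_i = 291/(9/2) = 194/3.
Price P = 341 - (3/2)·(388/3) = 147.
Nimbus's profit: (147 - 50)·(194/3) = 6272.6667.

6272.67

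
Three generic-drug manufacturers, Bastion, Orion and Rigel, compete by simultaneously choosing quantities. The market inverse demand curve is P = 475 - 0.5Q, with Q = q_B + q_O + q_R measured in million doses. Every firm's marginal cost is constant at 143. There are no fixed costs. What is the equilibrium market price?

A representative firm's profit is π_i = q_i(475 - 0.5Q) - 143q_i.
First-order condition (treating rivals' output as given): 332 - q_i - (1/2)·Σ_{j≠i} q_j = 0.
With identical firms every q_j equals q_i, so Σ_{j≠i} q_j = 2q_i and 332 = 2q_i, giving q_i = 166.
Total output Q = 498, so price P = 475 - (1/2)·498 = 226.

226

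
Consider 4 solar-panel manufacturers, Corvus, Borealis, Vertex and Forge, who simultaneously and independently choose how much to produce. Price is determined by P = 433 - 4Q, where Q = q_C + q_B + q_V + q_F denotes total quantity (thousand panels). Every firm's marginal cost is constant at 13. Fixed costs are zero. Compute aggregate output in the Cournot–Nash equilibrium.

84

A representative firm's profit is π_i = q_i(433 - 4Q) - 13q_i.
Setting ∂π_i/∂q_i = 0 with rivals' quantities fixed: 420 - 8q_i - 4·Σ_{j≠i} q_j = 0.
With identical firms every q_j equals q_i, so Σ_{j≠i} q_j = 3q_i and 420 = 20q_i, giving q_i = 21.
Total output Q = 21 + 21 + 21 + 21 = 84.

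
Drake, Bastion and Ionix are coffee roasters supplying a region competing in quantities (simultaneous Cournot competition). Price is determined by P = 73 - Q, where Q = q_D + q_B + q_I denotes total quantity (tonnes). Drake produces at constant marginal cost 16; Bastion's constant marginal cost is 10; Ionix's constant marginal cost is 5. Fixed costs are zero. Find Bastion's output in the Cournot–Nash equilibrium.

16

Drake's profit: π_D = (73 - Q)q_D - (16q_D). Setting ∂π_D/∂q_D = 0: 57 - 2q_D - (q_B + q_I) = 0.
Bastion's profit: π_B = (73 - Q)q_B - (10q_B). Setting ∂π_B/∂q_B = 0: 63 - 2q_B - (q_D + q_I) = 0.
Ionix's profit: π_I = (73 - Q)q_I - (5q_I). Setting ∂π_I/∂q_I = 0: 68 - 2q_I - (q_D + q_B) = 0.
Summing all 3 equations gives 188 − 4Q = 0, hence Q = 47.
Back-substituting: q_D = (57 − 47) = 10, q_B = (63 − 47) = 16, q_I = (68 − 47) = 21.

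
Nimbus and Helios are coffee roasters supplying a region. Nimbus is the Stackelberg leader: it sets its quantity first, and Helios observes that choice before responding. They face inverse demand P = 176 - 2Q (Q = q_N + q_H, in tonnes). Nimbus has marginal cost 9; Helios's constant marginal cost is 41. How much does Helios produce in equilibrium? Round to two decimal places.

Solve by backward induction. Given q_N, the follower Helios maximises π_H = (176 - 2q_N - 2q_H)q_H - 41q_H.
Follower FOC: 135 - 2q_N - 4q_H = 0, so q_H(q_N) = (135 - 2q_N)/4.
The leader anticipates this reaction. Substituting into P = 176 - 2Q gives P = 217/2 - q_N, so π_N = (217/2 - q_N)q_N - 9q_N.
Leader FOC: 199/2 - 2q_N = 0, so q_N = 199/4.
Then q_H = (135 - 2·(199/4))/4 = 71/8.

8.88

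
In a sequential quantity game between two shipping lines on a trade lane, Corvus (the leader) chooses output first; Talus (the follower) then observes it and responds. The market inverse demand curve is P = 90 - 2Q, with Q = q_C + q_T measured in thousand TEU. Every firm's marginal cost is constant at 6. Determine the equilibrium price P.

27

The follower Talus best-responds to any q_C: π_T = (90 - 2Q)q_T - 6q_T.
∂π_T/∂q_T = 84 - 2q_C - 4q_T = 0 gives the reaction function q_T = (84 - 2q_C)/4.
The leader anticipates this reaction. Substituting into P = 90 - 2Q gives P = 48 - q_C, so π_C = (48 - q_C)q_C - 6q_C.
Maximising: ∂π_C/∂q_C = 42 - 2q_C = 0, giving q_C = 21.
Then q_T = (84 - 2·21)/4 = 21/2.
Total output Q = 63/2, so price P = 90 - 2·(63/2) = 27.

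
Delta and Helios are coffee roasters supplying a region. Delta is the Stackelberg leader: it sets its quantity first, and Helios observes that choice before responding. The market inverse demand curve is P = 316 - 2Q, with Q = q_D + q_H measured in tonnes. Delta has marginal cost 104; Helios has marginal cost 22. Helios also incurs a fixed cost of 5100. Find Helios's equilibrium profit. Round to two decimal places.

1455.13

The follower Helios best-responds to any q_D: π_H = (316 - 2Q)q_H - 22q_H.
Follower FOC: 294 - 2q_D - 4q_H = 0, so q_H(q_D) = (294 - 2q_D)/4.
The leader anticipates this reaction. Substituting into P = 316 - 2Q gives P = 169 - q_D, so π_D = (169 - q_D)q_D - 104q_D.
The leader's first-order condition 65 - 2q_D = 0 yields q_D = 65/2.
Then q_H = (294 - 2·(65/2))/4 = 229/4.
Price P = 316 - 2·(359/4) = 273/2.
Helios's profit: (273/2 - 22)·(229/4) - 5100 = 1455.1250.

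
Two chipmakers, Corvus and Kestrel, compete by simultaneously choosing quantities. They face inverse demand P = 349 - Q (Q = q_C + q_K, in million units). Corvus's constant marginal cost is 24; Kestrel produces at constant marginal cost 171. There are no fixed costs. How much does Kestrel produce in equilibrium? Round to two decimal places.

10.33

Corvus's profit: π_C = (349 - Q)q_C - (24q_C). Setting ∂π_C/∂q_C = 0: 325 - 2q_C - (q_K) = 0.
Kestrel's profit: π_K = (349 - Q)q_K - (171q_K). Setting ∂π_K/∂q_K = 0: 178 - 2q_K - (q_C) = 0.
Rearranging gives the reaction functions q_C = (325 - q_K)/2 and q_K = (178 - q_C)/2.
Solving the pair: q_C = 472/3, q_K = 31/3.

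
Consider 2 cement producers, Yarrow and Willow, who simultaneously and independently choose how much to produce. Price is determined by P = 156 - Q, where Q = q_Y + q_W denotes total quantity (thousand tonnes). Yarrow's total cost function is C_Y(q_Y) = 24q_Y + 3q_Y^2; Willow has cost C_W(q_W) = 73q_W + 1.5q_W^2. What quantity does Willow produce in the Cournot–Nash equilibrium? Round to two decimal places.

13.64

Yarrow's profit: π_Y = (156 - Q)q_Y - (24q_Y + 3q_Y²). Setting ∂π_Y/∂q_Y = 0: 132 - 8q_Y - (q_W) = 0.
Willow's first-order condition: 83 - 5q_W - (q_Y) = 0.
Rearranging gives the reaction functions q_Y = (132 - q_W)/8 and q_W = (83 - q_Y)/5.
Solving the pair: q_Y = 577/39, q_W = 532/39.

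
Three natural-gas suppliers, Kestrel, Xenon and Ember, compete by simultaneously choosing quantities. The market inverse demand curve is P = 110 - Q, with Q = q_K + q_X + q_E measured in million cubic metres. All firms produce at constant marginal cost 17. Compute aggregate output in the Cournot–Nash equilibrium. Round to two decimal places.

A representative firm's profit is π_i = q_i(110 - Q) - 17q_i.
First-order condition (treating rivals' output as given): 93 - 2q_i - Σ_{j≠i} q_j = 0.
With identical firms every q_j equals q_i, so Σ_{j≠i} q_j = 2q_i and 93 = 4q_i, giving q_i = 93/4.
Total output Q = 93/4 + 93/4 + 93/4 = 279/4.

69.75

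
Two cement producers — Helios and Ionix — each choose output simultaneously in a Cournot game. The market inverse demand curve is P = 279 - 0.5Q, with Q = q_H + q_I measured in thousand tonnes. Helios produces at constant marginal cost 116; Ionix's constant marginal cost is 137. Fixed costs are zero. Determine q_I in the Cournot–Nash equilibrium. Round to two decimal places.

80.67

Helios's profit: π_H = (279 - 0.5Q)q_H - (116q_H). Setting ∂π_H/∂q_H = 0: 163 - q_H - (1/2)(q_I) = 0.
Ionix's first-order condition: 142 - q_I - (1/2)(q_H) = 0.
Rearranging gives the reaction functions q_H = (163 - (1/2)q_I) and q_I = (142 - (1/2)q_H).
Solving the pair: q_H = 368/3, q_I = 242/3.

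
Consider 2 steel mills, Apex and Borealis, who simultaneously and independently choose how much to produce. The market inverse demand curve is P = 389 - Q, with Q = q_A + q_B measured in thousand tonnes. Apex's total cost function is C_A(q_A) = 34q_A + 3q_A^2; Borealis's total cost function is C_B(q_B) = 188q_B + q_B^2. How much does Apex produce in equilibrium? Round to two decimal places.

39.32

Apex's profit: π_A = (389 - Q)q_A - (34q_A + 3q_A²). Setting ∂π_A/∂q_A = 0: 355 - 8q_A - (q_B) = 0.
Borealis's profit: π_B = (389 - Q)q_B - (188q_B + q_B²). Setting ∂π_B/∂q_B = 0: 201 - 4q_B - (q_A) = 0.
So q_A = (355 - q_B)/8 and q_B = (201 - q_A)/4.
Substituting one into the other gives q_A = 1219/31 and q_B = 1253/31.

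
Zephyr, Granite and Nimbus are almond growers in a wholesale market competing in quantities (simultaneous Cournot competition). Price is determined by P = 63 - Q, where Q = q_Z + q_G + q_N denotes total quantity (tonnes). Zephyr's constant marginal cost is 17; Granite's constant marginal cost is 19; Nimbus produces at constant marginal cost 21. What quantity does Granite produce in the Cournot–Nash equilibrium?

11

Zephyr's profit: π_Z = (63 - Q)q_Z - (17q_Z). Setting ∂π_Z/∂q_Z = 0: 46 - 2q_Z - (q_G + q_N) = 0.
Granite's first-order condition: 44 - 2q_G - (q_Z + q_N) = 0.
Nimbus's first-order condition: 42 - 2q_N - (q_Z + q_G) = 0.
Summing all 3 equations gives 132 − 4Q = 0, hence Q = 33.
Back-substituting: q_Z = (46 − 33) = 13, q_G = (44 − 33) = 11, q_N = (42 − 33) = 9.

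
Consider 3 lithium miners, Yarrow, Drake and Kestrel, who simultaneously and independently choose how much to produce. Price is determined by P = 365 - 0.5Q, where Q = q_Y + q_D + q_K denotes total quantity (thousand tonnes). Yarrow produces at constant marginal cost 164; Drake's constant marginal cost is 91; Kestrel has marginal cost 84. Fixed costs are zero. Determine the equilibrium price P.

176

Yarrow's profit: π_Y = (365 - 0.5Q)q_Y - (164q_Y). Setting ∂π_Y/∂q_Y = 0: 201 - q_Y - (1/2)(q_D + q_K) = 0.
Drake's profit: π_D = (365 - 0.5Q)q_D - (91q_D). Setting ∂π_D/∂q_D = 0: 274 - q_D - (1/2)(q_Y + q_K) = 0.
Kestrel's profit: π_K = (365 - 0.5Q)q_K - (84q_K). Setting ∂π_K/∂q_K = 0: 281 - q_K - (1/2)(q_Y + q_D) = 0.
Adding the 3 conditions: 756 − Q − Q = 0, i.e. Q = 378.
Back-substituting: q_Y = (201 − 189)/(1/2) = 24, q_D = (274 − 189)/(1/2) = 170, q_K = (281 − 189)/(1/2) = 184.
Total output Q = 378, so price P = 365 - (1/2)·378 = 176.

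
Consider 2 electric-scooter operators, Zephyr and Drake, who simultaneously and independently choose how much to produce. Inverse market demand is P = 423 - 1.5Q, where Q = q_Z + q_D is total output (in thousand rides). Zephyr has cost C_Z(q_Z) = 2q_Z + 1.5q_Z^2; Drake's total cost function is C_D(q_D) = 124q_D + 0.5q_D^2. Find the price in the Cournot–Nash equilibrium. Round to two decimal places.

Zephyr's profit: π_Z = (423 - 1.5Q)q_Z - (2q_Z + (3/2)q_Z²). Setting ∂π_Z/∂q_Z = 0: 421 - 6q_Z - (3/2)(q_D) = 0.
Drake's first-order condition: 299 - 4q_D - (3/2)(q_Z) = 0.
Rearranging gives the reaction functions q_Z = (421 - (3/2)q_D)/6 and q_D = (299 - (3/2)q_Z)/4.
Substituting one into the other gives q_Z = 56.8046 and q_D = 1550/29.
Total output Q = 110.2529, so price P = 423 - (3/2)·110.2529 = 257.6207.

257.62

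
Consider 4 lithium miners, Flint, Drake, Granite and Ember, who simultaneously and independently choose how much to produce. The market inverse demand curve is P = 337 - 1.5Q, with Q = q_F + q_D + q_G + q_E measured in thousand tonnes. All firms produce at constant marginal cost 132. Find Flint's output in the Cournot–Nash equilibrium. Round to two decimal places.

27.33

Each firm earns π_i = (337 - 1.5Q)q_i - 132q_i.
First-order condition (treating rivals' output as given): 205 - 3q_i - (3/2)·Σ_{j≠i} q_j = 0.
By symmetry each firm produces the same amount; substituting Σ_{j≠i} q_j = 3q_i yields q_i = 205/(15/2) = 82/3.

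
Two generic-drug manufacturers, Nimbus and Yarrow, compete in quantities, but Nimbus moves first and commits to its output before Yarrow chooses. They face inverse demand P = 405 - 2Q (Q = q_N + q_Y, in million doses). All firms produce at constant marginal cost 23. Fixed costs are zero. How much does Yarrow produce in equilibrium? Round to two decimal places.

47.75

Solve by backward induction. Given q_N, the follower Yarrow maximises π_Y = (405 - 2q_N - 2q_Y)q_Y - 23q_Y.
Setting the follower's marginal profit to zero, 382 - 2q_N - 4q_Y = 0, i.e. q_Y = (382 - 2q_N)/4.
The leader anticipates this reaction. Substituting into P = 405 - 2Q gives P = 214 - q_N, so π_N = (214 - q_N)q_N - 23q_N.
Leader FOC: 191 - 2q_N = 0, so q_N = 191/2.
Then q_Y = (382 - 2·(191/2))/4 = 191/4.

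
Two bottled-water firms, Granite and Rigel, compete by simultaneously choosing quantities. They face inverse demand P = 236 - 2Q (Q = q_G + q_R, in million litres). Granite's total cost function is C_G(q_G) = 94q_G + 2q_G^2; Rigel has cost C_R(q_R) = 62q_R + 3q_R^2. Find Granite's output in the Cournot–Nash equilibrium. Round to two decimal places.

Granite's profit: π_G = (236 - 2Q)q_G - (94q_G + 2q_G²). Setting ∂π_G/∂q_G = 0: 142 - 8q_G - 2(q_R) = 0.
Rigel's first-order condition: 174 - 10q_R - 2(q_G) = 0.
Best responses: q_G = (142 - 2q_R)/8, q_R = (174 - 2q_G)/10.
Substituting one into the other gives q_G = 268/19 and q_R = 277/19.

14.11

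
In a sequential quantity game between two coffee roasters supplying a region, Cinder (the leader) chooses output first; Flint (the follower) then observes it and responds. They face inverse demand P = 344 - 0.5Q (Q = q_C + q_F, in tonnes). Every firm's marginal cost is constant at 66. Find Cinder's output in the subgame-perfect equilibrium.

278

The follower Flint best-responds to any q_C: π_F = (344 - 0.5Q)q_F - 66q_F.
∂π_F/∂q_F = 278 - (1/2)q_C - q_F = 0 gives the reaction function q_F = (278 - (1/2)q_C).
Cinder substitutes q_F(q_C) into its own profit: π_C = q_C(344 - (1/2)q_C - (278 - (1/2)q_C)/2) - 66q_C = (205 - (1/4)q_C)q_C - 66q_C.
Maximising: ∂π_C/∂q_C = 139 - (1/2)q_C = 0, giving q_C = 278.
Then q_F = (278 - (1/2)·278) = 139.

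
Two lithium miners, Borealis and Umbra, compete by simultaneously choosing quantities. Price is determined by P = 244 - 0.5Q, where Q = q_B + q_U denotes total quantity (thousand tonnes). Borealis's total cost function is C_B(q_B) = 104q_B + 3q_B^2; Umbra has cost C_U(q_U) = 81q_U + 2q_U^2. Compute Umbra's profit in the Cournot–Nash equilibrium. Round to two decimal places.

2374.70

Borealis's profit: π_B = (244 - 0.5Q)q_B - (104q_B + 3q_B²). Setting ∂π_B/∂q_B = 0: 140 - 7q_B - (1/2)(q_U) = 0.
Umbra's profit: π_U = (244 - 0.5Q)q_U - (81q_U + 2q_U²). Setting ∂π_U/∂q_U = 0: 163 - 5q_U - (1/2)(q_B) = 0.
So q_B = (140 - (1/2)q_U)/7 and q_U = (163 - (1/2)q_B)/5.
Substituting one into the other gives q_B = 17.7986 and q_U = 30.8201.
Price P = 244 - (1/2)·48.6187 = 219.6906.
Umbra's profit: 219.6906·30.8201 - 81·30.8201 - 2·30.8201² = 2374.7032.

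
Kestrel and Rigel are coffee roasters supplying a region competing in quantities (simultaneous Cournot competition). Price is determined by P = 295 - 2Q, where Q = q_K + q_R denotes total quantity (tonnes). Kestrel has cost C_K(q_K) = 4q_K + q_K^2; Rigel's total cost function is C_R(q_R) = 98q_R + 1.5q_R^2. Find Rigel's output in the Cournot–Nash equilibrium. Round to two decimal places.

15.79

Kestrel's profit: π_K = (295 - 2Q)q_K - (4q_K + q_K²). Setting ∂π_K/∂q_K = 0: 291 - 6q_K - 2(q_R) = 0.
Rigel's first-order condition: 197 - 7q_R - 2(q_K) = 0.
So q_K = (291 - 2q_R)/6 and q_R = (197 - 2q_K)/7.
Solving the pair: q_K = 1643/38, q_R = 300/19.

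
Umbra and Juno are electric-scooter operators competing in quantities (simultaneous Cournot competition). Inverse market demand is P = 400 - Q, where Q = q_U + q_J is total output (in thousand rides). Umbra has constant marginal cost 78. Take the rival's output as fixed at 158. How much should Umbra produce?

With the rival's output fixed at 158, Umbra's profit is π_U = (400 - 158 - q_U)q_U - (78q_U) = (242 - q_U)q_U - (78q_U).
∂π_U/∂q_U = 164 - 2q_U = 0, so q_U = 82.

82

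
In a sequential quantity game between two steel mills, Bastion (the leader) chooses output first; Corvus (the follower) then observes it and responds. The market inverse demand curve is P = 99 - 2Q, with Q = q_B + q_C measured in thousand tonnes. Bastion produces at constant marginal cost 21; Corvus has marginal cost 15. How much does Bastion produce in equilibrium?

Solve by backward induction. Given q_B, the follower Corvus maximises π_C = (99 - 2q_B - 2q_C)q_C - 15q_C.
∂π_C/∂q_C = 84 - 2q_B - 4q_C = 0 gives the reaction function q_C = (84 - 2q_B)/4.
The leader anticipates this reaction. Substituting into P = 99 - 2Q gives P = 57 - q_B, so π_B = (57 - q_B)q_B - 21q_B.
The leader's first-order condition 36 - 2q_B = 0 yields q_B = 18.
Then q_C = (84 - 2·18)/4 = 12.

18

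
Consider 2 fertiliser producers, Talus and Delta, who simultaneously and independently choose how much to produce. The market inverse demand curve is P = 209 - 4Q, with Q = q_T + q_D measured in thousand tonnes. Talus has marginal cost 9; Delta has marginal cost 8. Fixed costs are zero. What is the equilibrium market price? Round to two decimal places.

Talus's profit: π_T = (209 - 4Q)q_T - (9q_T). Setting ∂π_T/∂q_T = 0: 200 - 8q_T - 4(q_D) = 0.
Delta's profit: π_D = (209 - 4Q)q_D - (8q_D). Setting ∂π_D/∂q_D = 0: 201 - 8q_D - 4(q_T) = 0.
Rearranging gives the reaction functions q_T = (200 - 4q_D)/8 and q_D = (201 - 4q_T)/8.
Substituting one into the other gives q_T = 199/12 and q_D = 101/6.
Total output Q = 401/12, so price P = 209 - 4·(401/12) = 226/3.

75.33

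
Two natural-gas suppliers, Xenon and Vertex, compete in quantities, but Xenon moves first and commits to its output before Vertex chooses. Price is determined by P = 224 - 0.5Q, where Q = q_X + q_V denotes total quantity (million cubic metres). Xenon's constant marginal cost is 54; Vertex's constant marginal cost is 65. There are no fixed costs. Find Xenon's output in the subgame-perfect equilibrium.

181

Solve by backward induction. Given q_X, the follower Vertex maximises π_V = (224 - (1/2)q_X - (1/2)q_V)q_V - 65q_V.
Setting the follower's marginal profit to zero, 159 - (1/2)q_X - q_V = 0, i.e. q_V = (159 - (1/2)q_X).
The leader anticipates this reaction. Substituting into P = 224 - 0.5Q gives P = 289/2 - (1/4)q_X, so π_X = (289/2 - (1/4)q_X)q_X - 54q_X.
The leader's first-order condition 181/2 - (1/2)q_X = 0 yields q_X = 181.
Then q_V = (159 - (1/2)·181) = 137/2.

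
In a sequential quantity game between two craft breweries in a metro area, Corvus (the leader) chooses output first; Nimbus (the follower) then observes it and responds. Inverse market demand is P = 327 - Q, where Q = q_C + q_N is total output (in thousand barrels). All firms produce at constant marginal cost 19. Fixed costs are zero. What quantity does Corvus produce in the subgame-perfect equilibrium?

154

The follower Nimbus best-responds to any q_C: π_N = (327 - Q)q_N - 19q_N.
Setting the follower's marginal profit to zero, 308 - q_C - 2q_N = 0, i.e. q_N = (308 - q_C)/2.
Corvus substitutes q_N(q_C) into its own profit: π_C = q_C(327 - q_C - (308 - q_C)/2) - 19q_C = (173 - (1/2)q_C)q_C - 19q_C.
Leader FOC: 154 - q_C = 0, so q_C = 154.
Then q_N = (308 - 154)/2 = 77.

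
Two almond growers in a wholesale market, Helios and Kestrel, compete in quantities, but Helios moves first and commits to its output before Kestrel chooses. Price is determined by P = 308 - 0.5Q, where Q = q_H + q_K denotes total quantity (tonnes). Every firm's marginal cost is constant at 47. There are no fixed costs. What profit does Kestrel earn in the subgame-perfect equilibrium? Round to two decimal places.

8515.13

The follower Kestrel best-responds to any q_H: π_K = (308 - 0.5Q)q_K - 47q_K.
∂π_K/∂q_K = 261 - (1/2)q_H - q_K = 0 gives the reaction function q_K = (261 - (1/2)q_H).
Helios substitutes q_K(q_H) into its own profit: π_H = q_H(308 - (1/2)q_H - (261 - (1/2)q_H)/2) - 47q_H = (355/2 - (1/4)q_H)q_H - 47q_H.
Leader FOC: 261/2 - (1/2)q_H = 0, so q_H = 261.
Then q_K = (261 - (1/2)·261) = 261/2.
Price P = 308 - (1/2)·(783/2) = 449/4.
Kestrel's profit: (449/4 - 47)·(261/2) = 8515.1250.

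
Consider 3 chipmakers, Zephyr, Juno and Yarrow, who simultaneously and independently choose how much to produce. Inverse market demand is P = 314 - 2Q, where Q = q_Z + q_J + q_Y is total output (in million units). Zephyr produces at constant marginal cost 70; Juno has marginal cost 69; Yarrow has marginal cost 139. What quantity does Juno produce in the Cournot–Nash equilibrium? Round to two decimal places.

Zephyr's profit: π_Z = (314 - 2Q)q_Z - (70q_Z). Setting ∂π_Z/∂q_Z = 0: 244 - 4q_Z - 2(q_J + q_Y) = 0.
Juno's profit: π_J = (314 - 2Q)q_J - (69q_J). Setting ∂π_J/∂q_J = 0: 245 - 4q_J - 2(q_Z + q_Y) = 0.
Yarrow's profit: π_Y = (314 - 2Q)q_Y - (139q_Y). Setting ∂π_Y/∂q_Y = 0: 175 - 4q_Y - 2(q_Z + q_J) = 0.
Adding the 3 conditions: 664 − 4Q − 4Q = 0, i.e. Q = 83.
Back-substituting: q_Z = (244 − 166)/2 = 39, q_J = (245 − 166)/2 = 79/2, q_Y = (175 − 166)/2 = 9/2.

39.50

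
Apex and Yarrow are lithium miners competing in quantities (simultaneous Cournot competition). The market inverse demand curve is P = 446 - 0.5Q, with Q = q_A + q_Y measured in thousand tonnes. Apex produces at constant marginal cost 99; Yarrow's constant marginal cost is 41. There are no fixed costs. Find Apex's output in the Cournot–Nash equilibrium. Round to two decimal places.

Apex's profit: π_A = (446 - 0.5Q)q_A - (99q_A). Setting ∂π_A/∂q_A = 0: 347 - q_A - (1/2)(q_Y) = 0.
Yarrow's first-order condition: 405 - q_Y - (1/2)(q_A) = 0.
So q_A = (347 - (1/2)q_Y) and q_Y = (405 - (1/2)q_A).
Substituting one into the other gives q_A = 578/3 and q_Y = 926/3.

192.67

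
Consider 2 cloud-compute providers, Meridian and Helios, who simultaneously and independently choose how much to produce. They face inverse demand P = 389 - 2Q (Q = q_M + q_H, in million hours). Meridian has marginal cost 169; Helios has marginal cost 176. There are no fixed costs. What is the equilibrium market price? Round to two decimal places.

244.67

Meridian's profit: π_M = (389 - 2Q)q_M - (169q_M). Setting ∂π_M/∂q_M = 0: 220 - 4q_M - 2(q_H) = 0.
Helios's profit: π_H = (389 - 2Q)q_H - (176q_H). Setting ∂π_H/∂q_H = 0: 213 - 4q_H - 2(q_M) = 0.
Best responses: q_M = (220 - 2q_H)/4, q_H = (213 - 2q_M)/4.
Substituting one into the other gives q_M = 227/6 and q_H = 103/3.
Total output Q = 433/6, so price P = 389 - 2·(433/6) = 734/3.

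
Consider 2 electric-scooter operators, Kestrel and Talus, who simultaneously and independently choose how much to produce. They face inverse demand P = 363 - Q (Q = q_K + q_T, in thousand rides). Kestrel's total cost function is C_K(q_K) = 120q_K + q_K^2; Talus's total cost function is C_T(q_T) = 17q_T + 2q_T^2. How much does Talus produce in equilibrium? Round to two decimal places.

Kestrel's profit: π_K = (363 - Q)q_K - (120q_K + q_K²). Setting ∂π_K/∂q_K = 0: 243 - 4q_K - (q_T) = 0.
Talus's first-order condition: 346 - 6q_T - (q_K) = 0.
Rearranging gives the reaction functions q_K = (243 - q_T)/4 and q_T = (346 - q_K)/6.
Substituting one into the other gives q_K = 1112/23 and q_T = 1141/23.

49.61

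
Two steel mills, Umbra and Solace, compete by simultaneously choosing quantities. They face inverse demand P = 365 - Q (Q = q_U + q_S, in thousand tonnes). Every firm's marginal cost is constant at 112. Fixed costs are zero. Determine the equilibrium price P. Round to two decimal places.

196.33

Each firm earns π_i = (365 - Q)q_i - 112q_i.
First-order condition (treating rivals' output as given): 253 - 2q_i - q_j = 0.
With identical firms every q_j equals q_i, so q_j = q_i and 253 = 3q_i, giving q_i = 253/3.
Total output Q = 506/3, so price P = 365 - 506/3 = 589/3.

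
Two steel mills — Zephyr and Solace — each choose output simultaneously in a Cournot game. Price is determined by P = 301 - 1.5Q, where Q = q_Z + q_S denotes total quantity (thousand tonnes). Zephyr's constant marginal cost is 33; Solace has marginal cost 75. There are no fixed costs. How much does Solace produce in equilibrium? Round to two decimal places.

40.89

Zephyr's profit: π_Z = (301 - 1.5Q)q_Z - (33q_Z). Setting ∂π_Z/∂q_Z = 0: 268 - 3q_Z - (3/2)(q_S) = 0.
Solace's first-order condition: 226 - 3q_S - (3/2)(q_Z) = 0.
Best responses: q_Z = (268 - (3/2)q_S)/3, q_S = (226 - (3/2)q_Z)/3.
Substituting one into the other gives q_Z = 620/9 and q_S = 368/9.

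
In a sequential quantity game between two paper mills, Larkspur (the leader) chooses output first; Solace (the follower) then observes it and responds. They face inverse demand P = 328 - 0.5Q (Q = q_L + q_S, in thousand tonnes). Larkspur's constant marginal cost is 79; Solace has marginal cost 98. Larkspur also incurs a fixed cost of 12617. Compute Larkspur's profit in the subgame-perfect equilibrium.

5339

The follower Solace best-responds to any q_L: π_S = (328 - 0.5Q)q_S - 98q_S.
Setting the follower's marginal profit to zero, 230 - (1/2)q_L - q_S = 0, i.e. q_S = (230 - (1/2)q_L).
Larkspur substitutes q_S(q_L) into its own profit: π_L = q_L(328 - (1/2)q_L - (230 - (1/2)q_L)/2) - 79q_L = (213 - (1/4)q_L)q_L - 79q_L.
The leader's first-order condition 134 - (1/2)q_L = 0 yields q_L = 268.
Then q_S = (230 - (1/2)·268) = 96.
Price P = 328 - (1/2)·364 = 146.
Larkspur's profit: (146 - 79)·268 - 12617 = 5339.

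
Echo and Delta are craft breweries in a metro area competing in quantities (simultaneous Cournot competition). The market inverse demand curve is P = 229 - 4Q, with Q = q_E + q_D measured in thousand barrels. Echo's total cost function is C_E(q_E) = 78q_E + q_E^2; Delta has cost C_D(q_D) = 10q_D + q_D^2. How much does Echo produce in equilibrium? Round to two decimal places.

7.55

Echo's profit: π_E = (229 - 4Q)q_E - (78q_E + q_E²). Setting ∂π_E/∂q_E = 0: 151 - 10q_E - 4(q_D) = 0.
Delta's first-order condition: 219 - 10q_D - 4(q_E) = 0.
So q_E = (151 - 4q_D)/10 and q_D = (219 - 4q_E)/10.
Solving the pair: q_E = 317/42, q_D = 793/42.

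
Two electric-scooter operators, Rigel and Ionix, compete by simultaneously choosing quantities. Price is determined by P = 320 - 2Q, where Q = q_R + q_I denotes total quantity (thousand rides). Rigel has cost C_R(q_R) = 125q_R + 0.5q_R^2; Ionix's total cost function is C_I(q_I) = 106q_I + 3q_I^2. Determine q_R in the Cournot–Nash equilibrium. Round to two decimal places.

Rigel's profit: π_R = (320 - 2Q)q_R - (125q_R + (1/2)q_R²). Setting ∂π_R/∂q_R = 0: 195 - 5q_R - 2(q_I) = 0.
Ionix's first-order condition: 214 - 10q_I - 2(q_R) = 0.
Rearranging gives the reaction functions q_R = (195 - 2q_I)/5 and q_I = (214 - 2q_R)/10.
Substituting one into the other gives q_R = 761/23 and q_I = 340/23.

33.09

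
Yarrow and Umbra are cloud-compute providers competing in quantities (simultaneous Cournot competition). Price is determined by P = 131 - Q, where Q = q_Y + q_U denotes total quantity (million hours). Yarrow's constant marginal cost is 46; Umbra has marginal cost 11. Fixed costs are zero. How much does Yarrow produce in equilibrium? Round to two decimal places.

16.67

Yarrow's profit: π_Y = (131 - Q)q_Y - (46q_Y). Setting ∂π_Y/∂q_Y = 0: 85 - 2q_Y - (q_U) = 0.
Umbra's profit: π_U = (131 - Q)q_U - (11q_U). Setting ∂π_U/∂q_U = 0: 120 - 2q_U - (q_Y) = 0.
Best responses: q_Y = (85 - q_U)/2, q_U = (120 - q_Y)/2.
Solving the pair: q_Y = 50/3, q_U = 155/3.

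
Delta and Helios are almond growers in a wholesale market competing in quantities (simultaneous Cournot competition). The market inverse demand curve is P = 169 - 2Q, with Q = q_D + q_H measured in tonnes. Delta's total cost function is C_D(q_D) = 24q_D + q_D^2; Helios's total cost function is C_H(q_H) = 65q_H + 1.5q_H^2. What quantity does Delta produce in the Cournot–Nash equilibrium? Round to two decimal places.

Delta's profit: π_D = (169 - 2Q)q_D - (24q_D + q_D²). Setting ∂π_D/∂q_D = 0: 145 - 6q_D - 2(q_H) = 0.
Helios's first-order condition: 104 - 7q_H - 2(q_D) = 0.
So q_D = (145 - 2q_H)/6 and q_H = (104 - 2q_D)/7.
Solving the pair: q_D = 807/38, q_H = 167/19.

21.24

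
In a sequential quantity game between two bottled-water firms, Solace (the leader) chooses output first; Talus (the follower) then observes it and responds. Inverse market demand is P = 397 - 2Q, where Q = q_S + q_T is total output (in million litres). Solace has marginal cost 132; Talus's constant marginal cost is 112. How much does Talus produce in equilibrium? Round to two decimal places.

The follower Talus best-responds to any q_S: π_T = (397 - 2Q)q_T - 112q_T.
Follower FOC: 285 - 2q_S - 4q_T = 0, so q_T(q_S) = (285 - 2q_S)/4.
The leader anticipates this reaction. Substituting into P = 397 - 2Q gives P = 509/2 - q_S, so π_S = (509/2 - q_S)q_S - 132q_S.
The leader's first-order condition 245/2 - 2q_S = 0 yields q_S = 245/4.
Then q_T = (285 - 2·(245/4))/4 = 325/8.

40.63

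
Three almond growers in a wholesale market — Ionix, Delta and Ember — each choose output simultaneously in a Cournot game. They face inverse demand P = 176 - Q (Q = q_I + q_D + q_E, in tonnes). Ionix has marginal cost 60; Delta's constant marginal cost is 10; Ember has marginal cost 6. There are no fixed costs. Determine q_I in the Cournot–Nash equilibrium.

3

Ionix's profit: π_I = (176 - Q)q_I - (60q_I). Setting ∂π_I/∂q_I = 0: 116 - 2q_I - (q_D + q_E) = 0.
Delta's profit: π_D = (176 - Q)q_D - (10q_D). Setting ∂π_D/∂q_D = 0: 166 - 2q_D - (q_I + q_E) = 0.
Ember's profit: π_E = (176 - Q)q_E - (6q_E). Setting ∂π_E/∂q_E = 0: 170 - 2q_E - (q_I + q_D) = 0.
Adding the 3 first-order conditions: 452 − 4Q = 0, so Q = 113.
Back-substituting: q_I = (116 − 113) = 3, q_D = (166 − 113) = 53, q_E = (170 − 113) = 57.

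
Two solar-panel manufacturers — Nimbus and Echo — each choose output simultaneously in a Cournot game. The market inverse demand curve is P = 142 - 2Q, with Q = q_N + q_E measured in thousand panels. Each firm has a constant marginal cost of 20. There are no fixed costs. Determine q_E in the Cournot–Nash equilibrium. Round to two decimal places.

20.33

A representative firm's profit is π_i = q_i(142 - 2Q) - 20q_i.
Setting ∂π_i/∂q_i = 0 with rivals' quantities fixed: 122 - 4q_i - 2q_j = 0.
By symmetry each firm produces the same amount; substituting q_j = q_i yields q_i = 122/6 = 61/3.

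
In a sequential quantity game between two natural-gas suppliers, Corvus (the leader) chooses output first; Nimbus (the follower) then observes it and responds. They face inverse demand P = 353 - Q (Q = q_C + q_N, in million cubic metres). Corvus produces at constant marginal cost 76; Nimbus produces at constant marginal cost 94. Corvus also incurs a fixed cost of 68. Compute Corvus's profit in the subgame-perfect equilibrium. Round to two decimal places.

10810.13

The follower Nimbus best-responds to any q_C: π_N = (353 - Q)q_N - 94q_N.
Follower FOC: 259 - q_C - 2q_N = 0, so q_N(q_C) = (259 - q_C)/2.
Corvus substitutes q_N(q_C) into its own profit: π_C = q_C(353 - q_C - (259 - q_C)/2) - 76q_C = (447/2 - (1/2)q_C)q_C - 76q_C.
The leader's first-order condition 295/2 - q_C = 0 yields q_C = 295/2.
Then q_N = (259 - 295/2)/2 = 223/4.
Price P = 353 - 813/4 = 599/4.
Corvus's profit: (599/4 - 76)·(295/2) - 68 = 10810.1250.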